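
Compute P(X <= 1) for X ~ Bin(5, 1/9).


P(X<=1) = P(X=0) + P(X=1)
= 32768/59049 + 20480/59049
= 53248/59049

53248/59049


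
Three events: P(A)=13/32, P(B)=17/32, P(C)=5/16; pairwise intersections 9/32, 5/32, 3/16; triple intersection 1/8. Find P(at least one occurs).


P(A∪B∪C) = P(A)+P(B)+P(C) - P(AB)-P(AC)-P(BC) + P(ABC)
= 13/32+17/32+5/16 - 9/32-5/32-3/16 + 1/8
= 3/4

3/4


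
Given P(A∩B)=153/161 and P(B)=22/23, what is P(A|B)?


P(A|B) = P(A∩B)/P(B) = (153/161)/(154/161) = 153/154

153/154


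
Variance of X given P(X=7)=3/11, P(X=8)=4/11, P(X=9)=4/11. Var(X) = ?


E[X] = 89/11, E[X^2] = 727/11
Var(X) = E[X^2] - (E[X])^2 = 727/11 - (89/11)^2 = 76/121

76/121


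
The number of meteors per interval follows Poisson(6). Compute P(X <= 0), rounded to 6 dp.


P(X<=0) = e^(-6)*6^0/0!
≈ 0.0024787522
≈ 0.002479

0.002479


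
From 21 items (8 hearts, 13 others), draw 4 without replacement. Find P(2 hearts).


P(X=2) = C(8,2)*C(13,2) / C(21,4)
= 28*78 / 5985
= 2184/5985 = 104/285

104/285


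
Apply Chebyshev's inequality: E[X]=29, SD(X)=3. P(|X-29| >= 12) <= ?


k = 12/3 = 4
Chebyshev: P(|X-mu| >= k*sigma) <= 1/k^2 = 1/4^2 = 1/16

1/16


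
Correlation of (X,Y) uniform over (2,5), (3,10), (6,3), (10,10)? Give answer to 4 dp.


Cov(X,Y) = 2.7500, Var(X) = 9.6875, Var(Y) = 9.5000
rho = Cov/(sqrt(VarX)*sqrt(VarY)) = 0.2867

0.2867


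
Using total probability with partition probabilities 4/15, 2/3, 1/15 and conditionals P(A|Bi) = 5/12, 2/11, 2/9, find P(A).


P(A) = P(A|B1)P(B1) + P(A|B2)P(B2) + P(A|B3)P(B3)
= 5/12*4/15 + 2/11*2/3 + 2/9*1/15
= 1/9 + 4/33 + 2/135 = 367/1485

367/1485


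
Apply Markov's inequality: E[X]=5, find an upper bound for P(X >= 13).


Markov: P(X >= a) <= E[X]/a
P(X >= 13) <= 5/13

5/13


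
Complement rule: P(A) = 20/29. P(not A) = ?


P(A') = 1 - P(A) = 1 - 20/29 = 9/29

9/29


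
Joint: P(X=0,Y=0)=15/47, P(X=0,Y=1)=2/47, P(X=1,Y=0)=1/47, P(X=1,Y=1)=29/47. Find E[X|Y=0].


P(Y=0) = 16/47
E[X|Y=0] = (0*15 + 1*1)/16 = 1/16

1/16


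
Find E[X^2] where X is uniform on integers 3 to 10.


E[X^2] = (1/8) * sum(x^2 for x=3..10)
= 380/8 = 95/2

95/2


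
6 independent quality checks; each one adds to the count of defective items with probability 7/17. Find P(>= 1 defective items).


P(at least one) = 1 - P(none)
P(none) = (1 - 7/17)^6 = (10/17)^6 = 1000000/24137569
P(at least one) = 1 - 1000000/24137569 = 23137569/24137569

23137569/24137569


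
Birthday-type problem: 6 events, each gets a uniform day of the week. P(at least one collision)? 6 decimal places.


P(all different) = prod((7-i)/7 for i=0..5) = 0.042839
P(at least one match) = 1 - 0.042839 = 0.957161

0.957161


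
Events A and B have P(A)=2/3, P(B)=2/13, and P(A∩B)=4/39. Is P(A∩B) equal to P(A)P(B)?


P(A)*P(B) = 2/3*2/13 = 4/39
P(A∩B) = 4/39, which equals P(A)P(B), so independent

Yes, A and B are independent


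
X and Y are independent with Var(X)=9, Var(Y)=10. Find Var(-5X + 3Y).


Independence => Cov(X,Y)=0
Var(-5X + 3Y) = (-5)^2*Var(X) + 3^2*Var(Y)
= 25*9 + 9*10 = 315

315


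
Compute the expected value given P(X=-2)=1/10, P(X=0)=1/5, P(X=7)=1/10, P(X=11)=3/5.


E[X] = sum(x * P(x))
= -2*1/10 + 0*1/5 + 7*1/10 + 11*3/5
= 71/10

71/10


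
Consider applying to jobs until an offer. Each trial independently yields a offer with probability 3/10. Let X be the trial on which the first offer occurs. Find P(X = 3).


P(X=3) = (1-p)^2 * p = (7/10)^2 * 3/10
= 49/100 * 3/10 = 147/1000

147/1000


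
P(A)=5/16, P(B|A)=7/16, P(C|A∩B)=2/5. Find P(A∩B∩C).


P(A∩B∩C) = P(A) * P(B|A) * P(C|A∩B)
= 5/16 * 7/16 * 2/5
= 35/256 * 2/5 = 7/128

7/128


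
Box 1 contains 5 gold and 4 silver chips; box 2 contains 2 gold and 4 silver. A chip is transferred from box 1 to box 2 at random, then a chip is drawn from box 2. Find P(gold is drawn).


P(transfer gold) = 5/9; P(transfer silver) = 4/9
If gold transferred: Urn II has 3 gold of 7, so P(gold|gold moved) = 3/7
If silver transferred: Urn II has 2 gold of 7, so P(gold|silver moved) = 2/7
By total probability: P(gold) = 5/9*3/7 + 4/9*2/7 = 23/63

23/63


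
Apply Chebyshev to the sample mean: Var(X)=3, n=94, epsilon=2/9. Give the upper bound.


Var(Xbar) = Var(X)/n = 3/94
Chebyshev: P(|Xbar-mu| >= 2/9) <= Var(Xbar)/(2/9)^2 = (3/94)/(4/81) = 243/376

243/376


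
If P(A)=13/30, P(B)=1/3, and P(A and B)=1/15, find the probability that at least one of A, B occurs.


P(A∪B) = P(A) + P(B) - P(A∩B)
= 13/30 + 1/3 - 1/15 = 7/10

7/10


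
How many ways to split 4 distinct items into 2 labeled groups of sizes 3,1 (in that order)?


4! = 24
Denominator: 3!=6 * 1!=1
Coefficient = 24 / 6 = 4

4


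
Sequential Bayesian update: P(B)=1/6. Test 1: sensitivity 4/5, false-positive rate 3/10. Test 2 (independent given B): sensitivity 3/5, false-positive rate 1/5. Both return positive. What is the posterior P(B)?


After test 1: P(+) = 4/5*1/6 + 3/10*5/6 = 23/60
P(B|+) = (2/15)/(23/60) = 8/23
After test 2 (use post1 as new prior): P(+) = 3/5*8/23 + 1/5*15/23 = 39/115
P(B|+,+) = (24/115)/(39/115) = 8/13

8/13


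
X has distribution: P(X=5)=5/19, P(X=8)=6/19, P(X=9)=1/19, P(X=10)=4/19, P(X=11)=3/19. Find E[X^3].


E[X^3] = sum(g(x)*P(x))
= 125*5/19 + 512*6/19 + 729*1/19 + 1000*4/19 + 1331*3/19
= 12419/19

12419/19


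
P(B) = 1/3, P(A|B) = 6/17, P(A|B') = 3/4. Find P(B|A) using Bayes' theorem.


P(A) = P(A|B)P(B) + P(A|B')P(B') = 6/17*1/3 + 3/4*2/3 = 21/34
P(B|A) = P(A|B)P(B)/P(A) = (2/17)/(21/34) = 4/21

4/21


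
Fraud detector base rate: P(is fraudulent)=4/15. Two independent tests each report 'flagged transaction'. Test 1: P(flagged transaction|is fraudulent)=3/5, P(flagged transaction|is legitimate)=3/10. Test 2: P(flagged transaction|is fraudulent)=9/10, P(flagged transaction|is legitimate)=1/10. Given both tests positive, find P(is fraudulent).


After test 1: P(+) = 3/5*4/15 + 3/10*11/15 = 19/50
P(B|+) = (4/25)/(19/50) = 8/19
After test 2 (use post1 as new prior): P(+) = 9/10*8/19 + 1/10*11/19 = 83/190
P(B|+,+) = (36/95)/(83/190) = 72/83

72/83


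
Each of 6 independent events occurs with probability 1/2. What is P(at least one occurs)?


P(at least one) = 1 - P(none)
P(none) = (1 - 1/2)^6 = (1/2)^6 = 1/64
P(at least one) = 1 - 1/64 = 63/64

63/64


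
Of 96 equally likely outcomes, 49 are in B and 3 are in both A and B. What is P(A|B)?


P(A|B) = P(A∩B)/P(B) = (3/96)/(49/96) = 3/49

3/49


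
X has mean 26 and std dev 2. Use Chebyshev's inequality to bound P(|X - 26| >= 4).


k = 4/2 = 2
Chebyshev: P(|X-mu| >= k*sigma) <= 1/k^2 = 1/2^2 = 1/4

1/4


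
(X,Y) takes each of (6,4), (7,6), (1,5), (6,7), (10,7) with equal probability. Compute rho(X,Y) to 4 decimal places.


Cov(X,Y) = 1.8000, Var(X) = 8.4000, Var(Y) = 1.3600
rho = Cov/(sqrt(VarX)*sqrt(VarY)) = 0.5326

0.5326


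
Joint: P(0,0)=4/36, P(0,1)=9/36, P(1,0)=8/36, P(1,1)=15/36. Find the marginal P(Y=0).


P(Y=0) = P(0,0)+P(1,0) = 4/36 + 8/36 = 12/36 = 1/3

1/3


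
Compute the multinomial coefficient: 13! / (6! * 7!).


13! = 6227020800
Denominator: 6!=720 * 7!=5040
Coefficient = 6227020800 / 3628800 = 1716

1716


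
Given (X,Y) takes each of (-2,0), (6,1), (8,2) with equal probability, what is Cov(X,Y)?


E[X]=4, E[Y]=1, E[XY]=22/3
Cov(X,Y) = E[XY] - E[X]E[Y] = 22/3 - 4*1 = 10/3

10/3


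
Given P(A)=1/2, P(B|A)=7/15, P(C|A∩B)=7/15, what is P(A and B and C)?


P(A∩B∩C) = P(A) * P(B|A) * P(C|A∩B)
= 1/2 * 7/15 * 7/15
= 7/30 * 7/15 = 49/450

49/450


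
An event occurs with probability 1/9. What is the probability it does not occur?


P(A') = 1 - P(A) = 1 - 1/9 = 8/9

8/9


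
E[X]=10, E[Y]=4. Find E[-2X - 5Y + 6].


E[-2X - 5Y + 6] = -2*E[X] - 5*E[Y] + 6
= (-2)*(10) + (-5)*(4) + (6)
= -20 - 20 + 6 = -34

-34


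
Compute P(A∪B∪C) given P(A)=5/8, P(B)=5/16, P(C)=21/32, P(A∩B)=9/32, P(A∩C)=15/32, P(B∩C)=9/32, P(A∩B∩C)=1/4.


P(A∪B∪C) = P(A)+P(B)+P(C) - P(AB)-P(AC)-P(BC) + P(ABC)
= 5/8+5/16+21/32 - 9/32-15/32-9/32 + 1/4
= 13/16

13/16


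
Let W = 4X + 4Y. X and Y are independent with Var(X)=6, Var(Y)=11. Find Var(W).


Independence => Cov(X,Y)=0
Var(4X + 4Y) = 4^2*Var(X) + 4^2*Var(Y)
= 16*6 + 16*11 = 272

272


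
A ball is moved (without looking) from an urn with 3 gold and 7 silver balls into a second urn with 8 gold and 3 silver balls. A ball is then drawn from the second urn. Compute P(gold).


P(transfer gold) = 3/10; P(transfer silver) = 7/10
If gold transferred: Urn II has 9 gold of 12, so P(gold|gold moved) = 3/4
If silver transferred: Urn II has 8 gold of 12, so P(gold|silver moved) = 2/3
By total probability: P(gold) = 3/10*3/4 + 7/10*2/3 = 83/120

83/120


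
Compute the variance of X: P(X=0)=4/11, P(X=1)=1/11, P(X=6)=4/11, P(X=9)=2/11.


E[X] = 43/11, E[X^2] = 307/11
Var(X) = E[X^2] - (E[X])^2 = 307/11 - (43/11)^2 = 1528/121

1528/121


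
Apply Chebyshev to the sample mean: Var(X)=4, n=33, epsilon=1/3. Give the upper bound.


Var(Xbar) = Var(X)/n = 4/33
Chebyshev: P(|Xbar-mu| >= 1/3) <= Var(Xbar)/(1/3)^2 = (4/33)/(1/9) = 12/11
Bound exceeds 1, so trivial bound: 1

1


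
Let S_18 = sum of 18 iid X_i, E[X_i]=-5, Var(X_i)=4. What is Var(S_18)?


By independence, Var(S_n) = n*Var(X_1) = 18*4 = 72

72


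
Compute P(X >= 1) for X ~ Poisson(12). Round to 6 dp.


P(X>=1) = 1 - P(X<=0) = 1 - (e^(-12)*12^0/0!)
≈ 1 - 0.0000061442 = 0.9999938558
≈ 0.999994

0.999994


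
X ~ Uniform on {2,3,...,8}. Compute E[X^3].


E[X^3] = (1/7) * sum(x^3 for x=2..8)
= 1295/7 = 185

185


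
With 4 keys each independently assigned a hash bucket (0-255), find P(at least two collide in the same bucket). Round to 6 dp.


P(all different) = prod((256-i)/256 for i=0..3) = 0.976730
P(at least one match) = 1 - 0.976730 = 0.023270

0.023270


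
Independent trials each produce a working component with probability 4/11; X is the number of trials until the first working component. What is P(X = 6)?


P(X=6) = (1-p)^5 * p = (7/11)^5 * 4/11
= 16807/161051 * 4/11 = 67228/1771561

67228/1771561


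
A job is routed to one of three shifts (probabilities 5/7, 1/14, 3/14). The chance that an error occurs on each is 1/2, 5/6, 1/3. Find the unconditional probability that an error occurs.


P(A) = P(A|B1)P(B1) + P(A|B2)P(B2) + P(A|B3)P(B3)
= 1/2*5/7 + 5/6*1/14 + 1/3*3/14
= 5/14 + 5/84 + 1/14 = 41/84

41/84


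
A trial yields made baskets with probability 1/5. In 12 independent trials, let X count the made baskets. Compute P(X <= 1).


P(X<=1) = P(X=0) + P(X=1)
= 16777216/244140625 + 50331648/244140625
= 67108864/244140625

67108864/244140625


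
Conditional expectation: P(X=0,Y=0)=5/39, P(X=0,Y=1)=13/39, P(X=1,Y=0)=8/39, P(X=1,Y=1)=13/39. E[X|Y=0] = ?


P(Y=0) = 13/39
E[X|Y=0] = (0*5 + 1*8)/13 = 8/13

8/13


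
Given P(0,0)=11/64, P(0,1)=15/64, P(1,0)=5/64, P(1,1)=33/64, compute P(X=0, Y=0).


Read from table: P(X=0, Y=0) = 11/64

11/64


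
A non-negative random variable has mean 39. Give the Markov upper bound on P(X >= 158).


Markov: P(X >= a) <= E[X]/a
P(X >= 158) <= 39/158

39/158


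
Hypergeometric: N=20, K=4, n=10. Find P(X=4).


P(X=4) = C(4,4)*C(16,6) / C(20,10)
= 1*8008 / 184756
= 8008/184756 = 14/323

14/323


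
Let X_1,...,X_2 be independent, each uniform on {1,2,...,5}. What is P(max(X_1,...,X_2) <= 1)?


P(max <= 1) = P(all X_i <= 1) = (P(X_1 <= 1))^2
= (1/5)^2 = 1/25

1/25


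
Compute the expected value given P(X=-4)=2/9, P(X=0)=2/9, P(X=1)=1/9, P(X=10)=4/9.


E[X] = sum(x * P(x))
= -4*2/9 + 0*2/9 + 1*1/9 + 10*4/9
= 11/3

11/3


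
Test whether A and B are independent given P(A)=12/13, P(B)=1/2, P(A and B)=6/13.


P(A)*P(B) = 12/13*1/2 = 6/13
P(A∩B) = 6/13, which equals P(A)P(B), so independent

Yes, A and B are independent


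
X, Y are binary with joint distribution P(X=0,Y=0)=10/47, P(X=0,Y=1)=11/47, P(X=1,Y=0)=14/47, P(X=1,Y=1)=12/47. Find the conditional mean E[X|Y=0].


P(Y=0) = 24/47
E[X|Y=0] = (0*10 + 1*14)/24 = 14/24 = 7/12

7/12


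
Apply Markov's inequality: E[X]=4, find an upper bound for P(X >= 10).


Markov: P(X >= a) <= E[X]/a
P(X >= 10) <= 4/10 = 2/5

2/5


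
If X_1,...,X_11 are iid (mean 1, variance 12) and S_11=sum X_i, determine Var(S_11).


By independence, Var(S_n) = n*Var(X_1) = 11*12 = 132

132


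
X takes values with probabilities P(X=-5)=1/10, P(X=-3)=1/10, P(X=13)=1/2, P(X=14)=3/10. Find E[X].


E[X] = sum(x * P(x))
= -5*1/10 - 3*1/10 + 13*1/2 + 14*3/10
= 99/10

99/10


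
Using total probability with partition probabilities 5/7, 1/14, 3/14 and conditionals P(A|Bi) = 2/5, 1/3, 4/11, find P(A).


P(A) = P(A|B1)P(B1) + P(A|B2)P(B2) + P(A|B3)P(B3)
= 2/5*5/7 + 1/3*1/14 + 4/11*3/14
= 2/7 + 1/42 + 6/77 = 179/462

179/462


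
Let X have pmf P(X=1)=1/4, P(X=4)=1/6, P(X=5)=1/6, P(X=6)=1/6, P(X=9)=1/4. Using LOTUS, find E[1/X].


E[1/X] = sum(g(x)*P(x))
= 1*1/4 + 1/4*1/6 + 1/5*1/6 + 1/6*1/6 + 1/9*1/4
= 137/360

137/360


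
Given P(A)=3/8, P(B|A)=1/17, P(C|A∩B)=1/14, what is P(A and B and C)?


P(A∩B∩C) = P(A) * P(B|A) * P(C|A∩B)
= 3/8 * 1/17 * 1/14
= 3/136 * 1/14 = 3/1904

3/1904


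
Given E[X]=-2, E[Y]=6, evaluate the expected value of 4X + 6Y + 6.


E[4X + 6Y + 6] = 4*E[X] + 6*E[Y] + 6
= (4)*(-2) + (6)*(6) + (6)
= -8 + 36 + 6 = 34

34


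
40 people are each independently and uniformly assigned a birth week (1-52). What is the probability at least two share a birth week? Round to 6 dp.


P(all different) = prod((52-i)/52 for i=0..39) = 0.000000
P(at least one match) = 1 - 0.000000 = 1.000000

1.000000


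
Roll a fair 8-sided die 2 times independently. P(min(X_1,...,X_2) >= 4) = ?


P(min >= 4) = P(all X_i >= 4) = (P(X_1 >= 4))^2
= (5/8)^2 = 25/64

25/64


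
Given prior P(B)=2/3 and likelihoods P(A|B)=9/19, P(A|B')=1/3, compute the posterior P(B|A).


P(A) = P(A|B)P(B) + P(A|B')P(B') = 9/19*2/3 + 1/3*1/3 = 73/171
P(B|A) = P(A|B)P(B)/P(A) = (6/19)/(73/171) = 54/73

54/73


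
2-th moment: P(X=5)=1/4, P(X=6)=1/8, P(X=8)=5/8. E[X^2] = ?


E[X^2] = sum(x^2 * P(x))
= 25*1/4 + 36*1/8 + 64*5/8
= 203/4

203/4


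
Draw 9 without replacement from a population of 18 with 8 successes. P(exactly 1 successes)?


P(X=1) = C(8,1)*C(10,8) / C(18,9)
= 8*45 / 48620
= 360/48620 = 18/2431

18/2431


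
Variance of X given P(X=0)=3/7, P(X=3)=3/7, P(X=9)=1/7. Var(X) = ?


E[X] = 18/7, E[X^2] = 108/7
Var(X) = E[X^2] - (E[X])^2 = 108/7 - (18/7)^2 = 432/49

432/49


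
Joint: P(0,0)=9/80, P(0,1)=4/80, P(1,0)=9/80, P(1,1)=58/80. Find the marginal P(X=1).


P(X=1) = P(1,0)+P(1,1) = 9/80 + 58/80 = 67/80

67/80


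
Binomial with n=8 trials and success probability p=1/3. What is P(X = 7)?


P(X=7) = C(8,7) * p^7 * (1-p)^1
= 8 * 1/2187 * 2/3
= 16/6561

16/6561


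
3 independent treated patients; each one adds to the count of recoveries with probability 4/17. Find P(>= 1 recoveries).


P(at least one) = 1 - P(none)
P(none) = (1 - 4/17)^3 = (13/17)^3 = 2197/4913
P(at least one) = 1 - 2197/4913 = 2716/4913

2716/4913


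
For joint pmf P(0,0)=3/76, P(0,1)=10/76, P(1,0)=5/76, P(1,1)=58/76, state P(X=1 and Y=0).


Read from table: P(X=1, Y=0) = 5/76

5/76


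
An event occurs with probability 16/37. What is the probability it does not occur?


P(A') = 1 - P(A) = 1 - 16/37 = 21/37

21/37


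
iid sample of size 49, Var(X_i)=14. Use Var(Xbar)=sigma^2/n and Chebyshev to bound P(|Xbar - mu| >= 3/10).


Var(Xbar) = Var(X)/n = 14/49
Chebyshev: P(|Xbar-mu| >= 3/10) <= Var(Xbar)/(3/10)^2 = (2/7)/(9/100) = 200/63
Bound exceeds 1, so trivial bound: 1

1


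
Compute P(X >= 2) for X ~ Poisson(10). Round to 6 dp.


P(X>=2) = 1 - P(X<=1) = 1 - (e^(-10)*10^0/0! + e^(-10)*10^1/1!)
≈ 1 - (0.0000453999 + 0.0004539993)
= 1 - 0.0004993992 = 0.9995006008
≈ 0.999501

0.999501


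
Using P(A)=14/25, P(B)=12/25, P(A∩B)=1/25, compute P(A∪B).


P(A∪B) = P(A) + P(B) - P(A∩B)
= 14/25 + 12/25 - 1/25 = 1

1


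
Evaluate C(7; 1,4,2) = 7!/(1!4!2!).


7! = 5040
Denominator: 1!=1 * 4!=24 * 2!=2
Coefficient = 5040 / 48 = 105

105


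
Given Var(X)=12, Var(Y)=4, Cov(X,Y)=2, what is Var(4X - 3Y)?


Var(4X - 3Y) = 4^2*Var(X) + (-3)^2*Var(Y) + 2*4*(-3)*Cov(X,Y)
= 16*12 + 9*4 - 24*2
= 192 + 36 - 48 = 180

180


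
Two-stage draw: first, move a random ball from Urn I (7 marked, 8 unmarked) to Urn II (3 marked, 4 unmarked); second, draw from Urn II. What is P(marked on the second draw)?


P(transfer marked) = 7/15; P(transfer unmarked) = 8/15
If marked transferred: Urn II has 4 marked of 8, so P(marked|marked moved) = 1/2
If unmarked transferred: Urn II has 3 marked of 8, so P(marked|unmarked moved) = 3/8
By total probability: P(marked) = 7/15*1/2 + 8/15*3/8 = 13/30

13/30


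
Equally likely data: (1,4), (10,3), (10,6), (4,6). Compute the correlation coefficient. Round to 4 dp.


Cov(X,Y) = -0.1875, Var(X) = 15.1875, Var(Y) = 1.6875
rho = Cov/(sqrt(VarX)*sqrt(VarY)) = -0.0370

-0.0370


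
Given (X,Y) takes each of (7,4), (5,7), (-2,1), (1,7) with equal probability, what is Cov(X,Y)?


E[X]=11/4, E[Y]=19/4, E[XY]=17
Cov(X,Y) = E[XY] - E[X]E[Y] = 17 - 11/4*19/4 = 63/16

63/16


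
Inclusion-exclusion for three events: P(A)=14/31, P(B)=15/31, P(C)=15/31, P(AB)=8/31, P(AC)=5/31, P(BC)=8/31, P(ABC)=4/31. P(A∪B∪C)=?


P(A∪B∪C) = P(A)+P(B)+P(C) - P(AB)-P(AC)-P(BC) + P(ABC)
= 14/31+15/31+15/31 - 8/31-5/31-8/31 + 4/31
= 27/31

27/31


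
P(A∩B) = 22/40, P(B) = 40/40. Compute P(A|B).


P(A|B) = P(A∩B)/P(B) = (22/40)/(40/40) = 22/40 = 11/20

11/20


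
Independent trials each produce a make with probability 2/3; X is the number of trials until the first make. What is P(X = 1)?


P(X=1) = (1-p)^0 * p = (1/3)^0 * 2/3
= 1 * 2/3 = 2/3

2/3


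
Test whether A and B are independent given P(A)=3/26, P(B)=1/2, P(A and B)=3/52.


P(A)*P(B) = 3/26*1/2 = 3/52
P(A∩B) = 3/52, which equals P(A)P(B), so independent

Yes, A and B are independent


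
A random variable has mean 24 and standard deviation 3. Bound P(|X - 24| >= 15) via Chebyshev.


k = 15/3 = 5
Chebyshev: P(|X-mu| >= k*sigma) <= 1/k^2 = 1/5^2 = 1/25

1/25


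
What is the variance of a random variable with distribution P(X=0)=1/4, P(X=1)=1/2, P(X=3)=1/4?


E[X] = 5/4, E[X^2] = 11/4
Var(X) = E[X^2] - (E[X])^2 = 11/4 - (5/4)^2 = 19/16

19/16


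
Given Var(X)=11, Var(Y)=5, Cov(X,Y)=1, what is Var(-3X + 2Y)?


Var(-3X + 2Y) = (-3)^2*Var(X) + 2^2*Var(Y) + 2*(-3)*2*Cov(X,Y)
= 9*11 + 4*5 - 12*1
= 99 + 20 - 12 = 107

107


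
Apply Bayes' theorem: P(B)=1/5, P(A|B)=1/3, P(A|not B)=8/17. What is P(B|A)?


P(A) = P(A|B)P(B) + P(A|B')P(B') = 1/3*1/5 + 8/17*4/5 = 113/255
P(B|A) = P(A|B)P(B)/P(A) = (1/15)/(113/255) = 17/113

17/113


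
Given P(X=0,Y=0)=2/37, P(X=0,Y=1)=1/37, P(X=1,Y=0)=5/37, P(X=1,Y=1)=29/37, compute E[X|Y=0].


P(Y=0) = 7/37
E[X|Y=0] = (0*2 + 1*5)/7 = 5/7

5/7


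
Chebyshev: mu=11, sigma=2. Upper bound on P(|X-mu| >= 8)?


k = 8/2 = 4
Chebyshev: P(|X-mu| >= k*sigma) <= 1/k^2 = 1/4^2 = 1/16

1/16


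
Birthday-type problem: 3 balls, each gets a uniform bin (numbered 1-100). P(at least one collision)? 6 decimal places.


P(all different) = prod((100-i)/100 for i=0..2) = 0.970200
P(at least one match) = 1 - 0.970200 = 0.029800

0.029800


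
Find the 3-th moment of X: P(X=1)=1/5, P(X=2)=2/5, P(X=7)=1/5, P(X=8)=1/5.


E[X^3] = sum(x^3 * P(x))
= 1*1/5 + 8*2/5 + 343*1/5 + 512*1/5
= 872/5

872/5


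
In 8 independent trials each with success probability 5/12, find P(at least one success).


P(at least one) = 1 - P(none)
P(none) = (1 - 5/12)^8 = (7/12)^8 = 5764801/429981696
P(at least one) = 1 - 5764801/429981696 = 424216895/429981696

424216895/429981696


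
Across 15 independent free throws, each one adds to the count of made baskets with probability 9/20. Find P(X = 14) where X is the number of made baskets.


P(X=14) = C(15,14) * p^14 * (1-p)^1
= 15 * 22876792454961/1638400000000000000 * 11/20
= 754934151013713/6553600000000000000

754934151013713/6553600000000000000


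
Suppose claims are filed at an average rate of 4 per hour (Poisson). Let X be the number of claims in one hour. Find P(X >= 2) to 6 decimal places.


P(X>=2) = 1 - P(X<=1) = 1 - (e^(-4)*4^0/0! + e^(-4)*4^1/1!)
≈ 1 - (0.0183156389 + 0.0732625556)
= 1 - 0.0915781945 = 0.9084218055
≈ 0.908422

0.908422


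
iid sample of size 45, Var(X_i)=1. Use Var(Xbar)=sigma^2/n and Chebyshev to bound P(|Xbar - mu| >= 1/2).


Var(Xbar) = Var(X)/n = 1/45
Chebyshev: P(|Xbar-mu| >= 1/2) <= Var(Xbar)/(1/2)^2 = (1/45)/(1/4) = 4/45

4/45


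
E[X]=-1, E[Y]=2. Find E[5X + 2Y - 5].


E[5X + 2Y - 5] = 5*E[X] + 2*E[Y] - 5
= (5)*(-1) + (2)*(2) + (-5)
= -5 + 4 - 5 = -6

-6


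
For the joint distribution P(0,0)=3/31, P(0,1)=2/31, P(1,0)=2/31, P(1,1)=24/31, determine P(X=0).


P(X=0) = P(0,0)+P(0,1) = 3/31 + 2/31 = 5/31

5/31


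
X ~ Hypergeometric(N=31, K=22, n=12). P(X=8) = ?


P(X=8) = C(22,8)*C(9,4) / C(31,12)
= 319770*126 / 141120525
= 40291020/141120525 = 383724/1344005

383724/1344005


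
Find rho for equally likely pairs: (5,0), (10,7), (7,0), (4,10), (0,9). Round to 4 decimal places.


Cov(X,Y) = -5.0400, Var(X) = 10.9600, Var(Y) = 18.9600
rho = Cov/(sqrt(VarX)*sqrt(VarY)) = -0.3496

-0.3496


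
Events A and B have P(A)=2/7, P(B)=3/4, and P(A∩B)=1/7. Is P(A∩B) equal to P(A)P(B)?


P(A)*P(B) = 2/7*3/4 = 3/14
P(A∩B) = 1/7 != 3/14, so not independent

No, A and B are not independent


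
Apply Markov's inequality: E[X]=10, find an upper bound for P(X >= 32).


Markov: P(X >= a) <= E[X]/a
P(X >= 32) <= 10/32 = 5/16

5/16


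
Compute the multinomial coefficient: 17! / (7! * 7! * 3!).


17! = 355687428096000
Denominator: 7!=5040 * 7!=5040 * 3!=6
Coefficient = 355687428096000 / 152409600 = 2333760

2333760


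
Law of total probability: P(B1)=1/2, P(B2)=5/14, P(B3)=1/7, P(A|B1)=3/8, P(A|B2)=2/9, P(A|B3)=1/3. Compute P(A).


P(A) = P(A|B1)P(B1) + P(A|B2)P(B2) + P(A|B3)P(B3)
= 3/8*1/2 + 2/9*5/14 + 1/3*1/7
= 3/16 + 5/63 + 1/21 = 317/1008

317/1008


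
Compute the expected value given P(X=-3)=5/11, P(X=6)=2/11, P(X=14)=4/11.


E[X] = sum(x * P(x))
= -3*5/11 + 6*2/11 + 14*4/11
= 53/11

53/11


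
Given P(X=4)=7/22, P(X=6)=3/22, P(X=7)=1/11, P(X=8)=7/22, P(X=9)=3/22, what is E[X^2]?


E[X^2] = sum(g(x)*P(x))
= 16*7/22 + 36*3/22 + 49*1/11 + 64*7/22 + 81*3/22
= 1009/22

1009/22


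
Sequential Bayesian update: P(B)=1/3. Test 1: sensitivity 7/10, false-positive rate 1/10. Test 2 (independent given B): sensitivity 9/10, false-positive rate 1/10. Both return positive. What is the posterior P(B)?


After test 1: P(+) = 7/10*1/3 + 1/10*2/3 = 3/10
P(B|+) = (7/30)/(3/10) = 7/9
After test 2 (use post1 as new prior): P(+) = 9/10*7/9 + 1/10*2/9 = 13/18
P(B|+,+) = (7/10)/(13/18) = 63/65

63/65


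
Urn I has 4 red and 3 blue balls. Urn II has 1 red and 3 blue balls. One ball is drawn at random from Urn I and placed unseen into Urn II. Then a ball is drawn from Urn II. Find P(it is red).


P(transfer red) = 4/7; P(transfer blue) = 3/7
If red transferred: Urn II has 2 red of 5, so P(red|red moved) = 2/5
If blue transferred: Urn II has 1 red of 5, so P(red|blue moved) = 1/5
By total probability: P(red) = 4/7*2/5 + 3/7*1/5 = 11/35

11/35


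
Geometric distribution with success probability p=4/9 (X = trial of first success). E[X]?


For geometric (trials until first success), E[X] = 1/p = 1/(4/9) = 9/4

9/4


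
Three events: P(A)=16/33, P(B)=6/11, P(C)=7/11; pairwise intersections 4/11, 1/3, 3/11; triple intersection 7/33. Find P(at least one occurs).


P(A∪B∪C) = P(A)+P(B)+P(C) - P(AB)-P(AC)-P(BC) + P(ABC)
= 16/33+6/11+7/11 - 4/11-1/3-3/11 + 7/33
= 10/11

10/11


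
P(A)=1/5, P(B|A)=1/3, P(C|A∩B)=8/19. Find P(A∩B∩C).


P(A∩B∩C) = P(A) * P(B|A) * P(C|A∩B)
= 1/5 * 1/3 * 8/19
= 1/15 * 8/19 = 8/285

8/285


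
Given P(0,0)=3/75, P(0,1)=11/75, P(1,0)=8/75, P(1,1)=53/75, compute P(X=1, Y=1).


Read from table: P(X=1, Y=1) = 53/75

53/75


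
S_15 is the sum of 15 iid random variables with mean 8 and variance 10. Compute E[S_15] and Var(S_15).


E[S_n] = n*mu = 15*8 = 120
Var(S_n) = n*sigma^2 = 15*10 = 150

E[S_15]=120, Var(S_15)=150


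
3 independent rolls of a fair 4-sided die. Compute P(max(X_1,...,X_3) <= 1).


P(max <= 1) = P(all X_i <= 1) = (P(X_1 <= 1))^3
= (1/4)^3 = 1/64

1/64


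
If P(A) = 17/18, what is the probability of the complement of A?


P(A') = 1 - P(A) = 1 - 17/18 = 1/18

1/18


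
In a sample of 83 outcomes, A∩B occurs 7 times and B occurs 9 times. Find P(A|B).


P(A|B) = P(A∩B)/P(B) = (7/83)/(9/83) = 7/9

7/9


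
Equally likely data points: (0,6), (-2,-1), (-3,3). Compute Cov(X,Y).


E[X]=-5/3, E[Y]=8/3, E[XY]=-7/3
Cov(X,Y) = E[XY] - E[X]E[Y] = -7/3 + 5/3*8/3 = 19/9

19/9


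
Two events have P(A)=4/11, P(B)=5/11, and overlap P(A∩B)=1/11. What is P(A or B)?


P(A∪B) = P(A) + P(B) - P(A∩B)
= 4/11 + 5/11 - 1/11 = 8/11

8/11


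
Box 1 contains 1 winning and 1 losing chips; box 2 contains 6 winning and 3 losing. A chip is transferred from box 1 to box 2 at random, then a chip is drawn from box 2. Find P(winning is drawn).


P(transfer winning) = 1/2; P(transfer losing) = 1/2
If winning transferred: Urn II has 7 winning of 10, so P(winning|winning moved) = 7/10
If losing transferred: Urn II has 6 winning of 10, so P(winning|losing moved) = 3/5
By total probability: P(winning) = 1/2*7/10 + 1/2*3/5 = 13/20

13/20


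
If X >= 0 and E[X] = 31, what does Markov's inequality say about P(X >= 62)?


Markov: P(X >= a) <= E[X]/a
P(X >= 62) <= 31/62 = 1/2

1/2


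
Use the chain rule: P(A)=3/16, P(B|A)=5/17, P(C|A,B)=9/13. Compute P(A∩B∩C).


P(A∩B∩C) = P(A) * P(B|A) * P(C|A∩B)
= 3/16 * 5/17 * 9/13
= 15/272 * 9/13 = 135/3536

135/3536


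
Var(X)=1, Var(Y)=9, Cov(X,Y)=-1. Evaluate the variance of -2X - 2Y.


Var(-2X - 2Y) = (-2)^2*Var(X) + (-2)^2*Var(Y) + 2*(-2)*(-2)*Cov(X,Y)
= 4*1 + 4*9 + 8*(-1)
= 4 + 36 - 8 = 32

32


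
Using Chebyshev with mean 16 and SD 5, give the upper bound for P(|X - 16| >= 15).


k = 15/5 = 3
Chebyshev: P(|X-mu| >= k*sigma) <= 1/k^2 = 1/3^2 = 1/9

1/9


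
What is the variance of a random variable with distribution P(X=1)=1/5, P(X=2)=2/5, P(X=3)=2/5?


E[X] = 11/5, E[X^2] = 27/5
Var(X) = E[X^2] - (E[X])^2 = 27/5 - (11/5)^2 = 14/25

14/25


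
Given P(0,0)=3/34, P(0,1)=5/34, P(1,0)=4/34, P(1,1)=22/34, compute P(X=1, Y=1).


Read from table: P(X=1, Y=1) = 22/34 = 11/17

11/17


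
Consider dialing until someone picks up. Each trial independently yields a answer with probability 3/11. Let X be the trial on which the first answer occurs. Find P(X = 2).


P(X=2) = (1-p)^1 * p = (8/11)^1 * 3/11
= 8/11 * 3/11 = 24/121

24/121


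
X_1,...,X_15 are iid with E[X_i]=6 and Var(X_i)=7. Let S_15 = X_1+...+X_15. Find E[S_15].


E[S_n] = n*E[X_1] = 15*6 = 90

90


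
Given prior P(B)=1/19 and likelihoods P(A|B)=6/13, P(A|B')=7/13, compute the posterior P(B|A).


P(A) = P(A|B)P(B) + P(A|B')P(B') = 6/13*1/19 + 7/13*18/19 = 132/247
P(B|A) = P(A|B)P(B)/P(A) = (6/247)/(132/247) = 1/22

1/22


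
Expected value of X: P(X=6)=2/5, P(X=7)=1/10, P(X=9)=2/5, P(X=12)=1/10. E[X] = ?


E[X] = sum(x * P(x))
= 6*2/5 + 7*1/10 + 9*2/5 + 12*1/10
= 79/10

79/10


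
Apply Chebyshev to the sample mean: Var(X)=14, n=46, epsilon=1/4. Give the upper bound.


Var(Xbar) = Var(X)/n = 14/46
Chebyshev: P(|Xbar-mu| >= 1/4) <= Var(Xbar)/(1/4)^2 = (7/23)/(1/16) = 112/23
Bound exceeds 1, so trivial bound: 1

1


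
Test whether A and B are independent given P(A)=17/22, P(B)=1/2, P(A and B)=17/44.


P(A)*P(B) = 17/22*1/2 = 17/44
P(A∩B) = 17/44, which equals P(A)P(B), so independent

Yes, A and B are independent


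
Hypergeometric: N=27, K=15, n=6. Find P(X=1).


P(X=1) = C(15,1)*C(12,5) / C(27,6)
= 15*792 / 296010
= 11880/296010 = 12/299

12/299


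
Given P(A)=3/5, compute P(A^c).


P(A') = 1 - P(A) = 1 - 3/5 = 2/5

2/5


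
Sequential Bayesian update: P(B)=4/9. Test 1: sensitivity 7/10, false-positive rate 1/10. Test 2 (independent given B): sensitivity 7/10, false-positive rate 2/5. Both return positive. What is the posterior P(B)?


After test 1: P(+) = 7/10*4/9 + 1/10*5/9 = 11/30
P(B|+) = (14/45)/(11/30) = 28/33
After test 2 (use post1 as new prior): P(+) = 7/10*28/33 + 2/5*5/33 = 36/55
P(B|+,+) = (98/165)/(36/55) = 49/54

49/54


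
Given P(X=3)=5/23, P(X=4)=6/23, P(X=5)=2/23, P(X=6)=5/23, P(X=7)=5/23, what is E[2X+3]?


E[2X+3] = sum(g(x)*P(x))
= 9*5/23 + 11*6/23 + 13*2/23 + 15*5/23 + 17*5/23
= 297/23

297/23


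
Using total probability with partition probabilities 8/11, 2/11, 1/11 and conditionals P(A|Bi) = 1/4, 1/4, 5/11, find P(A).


P(A) = P(A|B1)P(B1) + P(A|B2)P(B2) + P(A|B3)P(B3)
= 1/4*8/11 + 1/4*2/11 + 5/11*1/11
= 2/11 + 1/22 + 5/121 = 65/242

65/242


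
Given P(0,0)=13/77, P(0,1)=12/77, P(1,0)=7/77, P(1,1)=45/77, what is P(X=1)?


P(X=1) = P(1,0)+P(1,1) = 7/77 + 45/77 = 52/77

52/77


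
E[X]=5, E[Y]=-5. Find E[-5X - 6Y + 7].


E[-5X - 6Y + 7] = -5*E[X] - 6*E[Y] + 7
= (-5)*(5) + (-6)*(-5) + (7)
= -25 + 30 + 7 = 12

12


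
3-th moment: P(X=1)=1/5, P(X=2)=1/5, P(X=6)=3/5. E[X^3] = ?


E[X^3] = sum(x^3 * P(x))
= 1*1/5 + 8*1/5 + 216*3/5
= 657/5

657/5


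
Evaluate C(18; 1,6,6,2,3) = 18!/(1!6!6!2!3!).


18! = 6402373705728000
Denominator: 1!=1 * 6!=720 * 6!=720 * 2!=2 * 3!=6
Coefficient = 6402373705728000 / 6220800 = 1029188160

1029188160


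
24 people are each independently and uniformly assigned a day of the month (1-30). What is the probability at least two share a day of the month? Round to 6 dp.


P(all different) = prod((30-i)/30 for i=0..23) = 0.000001
P(at least one match) = 1 - 0.000001 = 0.999999

0.999999


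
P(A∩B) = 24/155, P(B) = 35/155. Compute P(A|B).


P(A|B) = P(A∩B)/P(B) = (24/155)/(35/155) = 24/35

24/35


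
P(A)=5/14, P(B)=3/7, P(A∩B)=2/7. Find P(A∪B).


P(A∪B) = P(A) + P(B) - P(A∩B)
= 5/14 + 3/7 - 2/7 = 1/2

1/2


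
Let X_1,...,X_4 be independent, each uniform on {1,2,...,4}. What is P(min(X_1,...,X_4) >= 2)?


P(min >= 2) = P(all X_i >= 2) = (P(X_1 >= 2))^4
= (3/4)^4 = 81/256

81/256


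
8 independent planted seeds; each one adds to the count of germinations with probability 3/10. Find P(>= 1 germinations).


P(at least one) = 1 - P(none)
P(none) = (1 - 3/10)^8 = (7/10)^8 = 5764801/100000000
P(at least one) = 1 - 5764801/100000000 = 94235199/100000000

94235199/100000000


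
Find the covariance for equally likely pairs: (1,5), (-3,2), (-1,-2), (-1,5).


E[X]=-1, E[Y]=5/2, E[XY]=-1
Cov(X,Y) = E[XY] - E[X]E[Y] = -1 + 1*5/2 = 3/2

3/2


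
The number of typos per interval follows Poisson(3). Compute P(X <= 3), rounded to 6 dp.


P(X<=3) = e^(-3)*3^0/0! + e^(-3)*3^1/1! + e^(-3)*3^2/2! + e^(-3)*3^3/3!
≈ 0.0497870684 + 0.1493612051 + 0.2240418077 + 0.2240418077
= 0.6472318889
≈ 0.647232

0.647232


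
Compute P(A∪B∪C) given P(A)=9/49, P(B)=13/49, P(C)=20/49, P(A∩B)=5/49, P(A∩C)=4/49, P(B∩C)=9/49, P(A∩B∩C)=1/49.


P(A∪B∪C) = P(A)+P(B)+P(C) - P(AB)-P(AC)-P(BC) + P(ABC)
= 9/49+13/49+20/49 - 5/49-4/49-9/49 + 1/49
= 25/49

25/49


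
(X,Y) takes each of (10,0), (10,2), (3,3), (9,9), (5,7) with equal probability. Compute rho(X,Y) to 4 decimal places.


Cov(X,Y) = -2.0800, Var(X) = 8.2400, Var(Y) = 10.9600
rho = Cov/(sqrt(VarX)*sqrt(VarY)) = -0.2189

-0.2189


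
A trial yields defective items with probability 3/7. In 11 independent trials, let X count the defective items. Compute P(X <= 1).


P(X<=1) = P(X=0) + P(X=1)
= 4194304/1977326743 + 34603008/1977326743
= 38797312/1977326743

38797312/1977326743


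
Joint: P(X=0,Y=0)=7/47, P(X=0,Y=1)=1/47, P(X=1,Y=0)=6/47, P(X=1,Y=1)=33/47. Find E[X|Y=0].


P(Y=0) = 13/47
E[X|Y=0] = (0*7 + 1*6)/13 = 6/13

6/13


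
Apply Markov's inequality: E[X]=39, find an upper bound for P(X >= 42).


Markov: P(X >= a) <= E[X]/a
P(X >= 42) <= 39/42 = 13/14

13/14


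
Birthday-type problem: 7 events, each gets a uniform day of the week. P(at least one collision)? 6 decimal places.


P(all different) = prod((7-i)/7 for i=0..6) = 0.006120
P(at least one match) = 1 - 0.006120 = 0.993880

0.993880


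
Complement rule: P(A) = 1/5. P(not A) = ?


P(A') = 1 - P(A) = 1 - 1/5 = 4/5

4/5


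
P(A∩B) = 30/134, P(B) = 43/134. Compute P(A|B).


P(A|B) = P(A∩B)/P(B) = (30/134)/(43/134) = 30/43

30/43


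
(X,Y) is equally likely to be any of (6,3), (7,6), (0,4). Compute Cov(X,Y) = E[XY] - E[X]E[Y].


E[X]=13/3, E[Y]=13/3, E[XY]=20
Cov(X,Y) = E[XY] - E[X]E[Y] = 20 - 13/3*13/3 = 11/9

11/9


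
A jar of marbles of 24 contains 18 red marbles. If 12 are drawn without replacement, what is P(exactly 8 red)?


P(X=8) = C(18,8)*C(6,4) / C(24,12)
= 43758*15 / 2704156
= 656370/2704156 = 1485/6118

1485/6118


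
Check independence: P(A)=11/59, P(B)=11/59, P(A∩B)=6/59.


P(A)*P(B) = 11/59*11/59 = 121/3481
P(A∩B) = 6/59 != 121/3481, so not independent

No, A and B are not independent


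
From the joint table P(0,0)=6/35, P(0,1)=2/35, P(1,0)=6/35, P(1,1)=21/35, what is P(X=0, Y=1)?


Read from table: P(X=0, Y=1) = 2/35

2/35


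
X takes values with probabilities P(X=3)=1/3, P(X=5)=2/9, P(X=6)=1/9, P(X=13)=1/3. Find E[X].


E[X] = sum(x * P(x))
= 3*1/3 + 5*2/9 + 6*1/9 + 13*1/3
= 64/9

64/9


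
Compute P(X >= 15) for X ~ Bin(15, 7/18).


P(X>=15) = P(X=15)
= 4747561509943/6746640616477458432
= 4747561509943/6746640616477458432

4747561509943/6746640616477458432


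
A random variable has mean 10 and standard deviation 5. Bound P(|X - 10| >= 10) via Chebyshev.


k = 10/5 = 2
Chebyshev: P(|X-mu| >= k*sigma) <= 1/k^2 = 1/2^2 = 1/4

1/4


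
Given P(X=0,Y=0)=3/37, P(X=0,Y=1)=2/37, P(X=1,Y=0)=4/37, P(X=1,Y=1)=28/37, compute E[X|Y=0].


P(Y=0) = 7/37
E[X|Y=0] = (0*3 + 1*4)/7 = 4/7

4/7


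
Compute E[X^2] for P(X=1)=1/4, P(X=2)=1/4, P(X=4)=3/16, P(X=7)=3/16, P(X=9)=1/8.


E[X^2] = sum(g(x)*P(x))
= 1*1/4 + 4*1/4 + 16*3/16 + 49*3/16 + 81*1/8
= 377/16

377/16


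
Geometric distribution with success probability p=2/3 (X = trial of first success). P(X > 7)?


P(X > 7) = P(first 7 trials all fail) = (1-p)^7 = (1/3)^7 = 1/2187

1/2187


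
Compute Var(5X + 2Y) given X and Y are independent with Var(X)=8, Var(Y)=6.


Independence => Cov(X,Y)=0
Var(5X + 2Y) = 5^2*Var(X) + 2^2*Var(Y)
= 25*8 + 4*6 = 224

224


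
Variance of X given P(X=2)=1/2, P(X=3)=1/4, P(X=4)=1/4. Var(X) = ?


E[X] = 11/4, E[X^2] = 33/4
Var(X) = E[X^2] - (E[X])^2 = 33/4 - (11/4)^2 = 11/16

11/16


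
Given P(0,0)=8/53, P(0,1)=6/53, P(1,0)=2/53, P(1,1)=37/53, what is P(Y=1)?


P(Y=1) = P(0,1)+P(1,1) = 6/53 + 37/53 = 43/53

43/53


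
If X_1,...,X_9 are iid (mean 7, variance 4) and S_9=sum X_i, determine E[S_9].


E[S_n] = n*E[X_1] = 9*7 = 63

63


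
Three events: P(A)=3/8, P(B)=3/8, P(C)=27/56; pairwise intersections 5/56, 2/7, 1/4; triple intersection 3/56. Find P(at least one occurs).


P(A∪B∪C) = P(A)+P(B)+P(C) - P(AB)-P(AC)-P(BC) + P(ABC)
= 3/8+3/8+27/56 - 5/56-2/7-1/4 + 3/56
= 37/56

37/56


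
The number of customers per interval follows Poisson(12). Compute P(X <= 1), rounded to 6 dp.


P(X<=1) = e^(-12)*12^0/0! + e^(-12)*12^1/1!
≈ 0.0000061442 + 0.0000737305
= 0.0000798747
≈ 0.000080

0.000080


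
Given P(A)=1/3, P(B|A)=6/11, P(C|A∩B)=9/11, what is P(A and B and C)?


P(A∩B∩C) = P(A) * P(B|A) * P(C|A∩B)
= 1/3 * 6/11 * 9/11
= 2/11 * 9/11 = 18/121

18/121


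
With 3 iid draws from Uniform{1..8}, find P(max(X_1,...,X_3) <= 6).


P(max <= 6) = P(all X_i <= 6) = (P(X_1 <= 6))^3
= (6/8)^3 = (3/4)^3 = 27/64

27/64


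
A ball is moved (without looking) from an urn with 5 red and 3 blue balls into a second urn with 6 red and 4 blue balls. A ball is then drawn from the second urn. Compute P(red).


P(transfer red) = 5/8; P(transfer blue) = 3/8
If red transferred: Urn II has 7 red of 11, so P(red|red moved) = 7/11
If blue transferred: Urn II has 6 red of 11, so P(red|blue moved) = 6/11
By total probability: P(red) = 5/8*7/11 + 3/8*6/11 = 53/88

53/88


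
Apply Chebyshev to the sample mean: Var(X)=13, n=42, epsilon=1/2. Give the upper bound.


Var(Xbar) = Var(X)/n = 13/42
Chebyshev: P(|Xbar-mu| >= 1/2) <= Var(Xbar)/(1/2)^2 = (13/42)/(1/4) = 26/21
Bound exceeds 1, so trivial bound: 1

1


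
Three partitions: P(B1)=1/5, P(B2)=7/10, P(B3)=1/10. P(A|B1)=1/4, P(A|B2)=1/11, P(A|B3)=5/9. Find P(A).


P(A) = P(A|B1)P(B1) + P(A|B2)P(B2) + P(A|B3)P(B3)
= 1/4*1/5 + 1/11*7/10 + 5/9*1/10
= 1/20 + 7/110 + 1/18 = 67/396

67/396


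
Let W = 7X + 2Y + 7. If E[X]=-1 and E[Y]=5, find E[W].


E[7X + 2Y + 7] = 7*E[X] + 2*E[Y] + 7
= (7)*(-1) + (2)*(5) + (7)
= -7 + 10 + 7 = 10

10


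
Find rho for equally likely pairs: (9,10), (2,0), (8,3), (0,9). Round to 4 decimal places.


Cov(X,Y) = 2.3750, Var(X) = 14.6875, Var(Y) = 17.2500
rho = Cov/(sqrt(VarX)*sqrt(VarY)) = 0.1492

0.1492


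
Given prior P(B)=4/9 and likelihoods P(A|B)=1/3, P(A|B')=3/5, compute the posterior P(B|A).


P(A) = P(A|B)P(B) + P(A|B')P(B') = 1/3*4/9 + 3/5*5/9 = 13/27
P(B|A) = P(A|B)P(B)/P(A) = (4/27)/(13/27) = 4/13

4/13


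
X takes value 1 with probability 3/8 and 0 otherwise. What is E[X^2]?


For Bernoulli: X in {0,1}
E[X^2] = 0^2*(1-3/8) + 1^2*3/8 = 3/8

3/8


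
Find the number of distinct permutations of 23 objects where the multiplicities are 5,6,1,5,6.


23! = 25852016738884976640000
Denominator: 5!=120 * 6!=720 * 1!=1 * 5!=120 * 6!=720
Coefficient = 25852016738884976640000 / 7464960000 = 3463115239584

3463115239584


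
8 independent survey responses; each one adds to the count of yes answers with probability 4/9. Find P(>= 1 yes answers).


P(at least one) = 1 - P(none)
P(none) = (1 - 4/9)^8 = (5/9)^8 = 390625/43046721
P(at least one) = 1 - 390625/43046721 = 42656096/43046721

42656096/43046721


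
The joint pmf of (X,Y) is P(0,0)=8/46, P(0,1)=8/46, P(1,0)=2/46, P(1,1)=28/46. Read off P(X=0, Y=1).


Read from table: P(X=0, Y=1) = 8/46 = 4/23

4/23


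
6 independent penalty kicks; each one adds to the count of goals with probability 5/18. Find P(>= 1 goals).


P(at least one) = 1 - P(none)
P(none) = (1 - 5/18)^6 = (13/18)^6 = 4826809/34012224
P(at least one) = 1 - 4826809/34012224 = 29185415/34012224

29185415/34012224


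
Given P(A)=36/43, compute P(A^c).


P(A') = 1 - P(A) = 1 - 36/43 = 7/43

7/43


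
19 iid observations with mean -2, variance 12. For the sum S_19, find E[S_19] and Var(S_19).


E[S_n] = n*mu = 19*-2 = -38
Var(S_n) = n*sigma^2 = 19*12 = 228

E[S_19]=-38, Var(S_19)=228


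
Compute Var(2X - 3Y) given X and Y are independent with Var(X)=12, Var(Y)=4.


Independence => Cov(X,Y)=0
Var(2X - 3Y) = 2^2*Var(X) + (-3)^2*Var(Y)
= 4*12 + 9*4 = 84

84


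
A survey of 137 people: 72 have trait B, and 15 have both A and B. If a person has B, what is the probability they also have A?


P(A|B) = P(A∩B)/P(B) = (15/137)/(72/137) = 15/72 = 5/24

5/24


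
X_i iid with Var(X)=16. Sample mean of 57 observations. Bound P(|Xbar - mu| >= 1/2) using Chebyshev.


Var(Xbar) = Var(X)/n = 16/57
Chebyshev: P(|Xbar-mu| >= 1/2) <= Var(Xbar)/(1/2)^2 = (16/57)/(1/4) = 64/57
Bound exceeds 1, so trivial bound: 1

1


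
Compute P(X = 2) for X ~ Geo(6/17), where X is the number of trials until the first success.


P(X=2) = (1-p)^1 * p = (11/17)^1 * 6/17
= 11/17 * 6/17 = 66/289

66/289
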